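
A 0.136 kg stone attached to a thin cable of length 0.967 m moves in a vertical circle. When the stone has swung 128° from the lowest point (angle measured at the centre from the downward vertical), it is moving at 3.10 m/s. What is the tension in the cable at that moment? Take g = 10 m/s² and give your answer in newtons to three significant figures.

Take the radial direction toward the centre of the circle as positive. The component of the weight along the string toward the centre is −mg cos φ (φ measured from the bottom), so Newton's second law along the string gives T − mg cos φ = m v²/r.
cos 128° = -0.6157, so T = m(v²/r + g cos φ) = 0.136 × ((3.10)²/0.967 + 10.0 × -0.6157) = 0.136 × (9.938 + (-6.157)) = 0.136 × 3.781 = 0.5143 N.

0.514 N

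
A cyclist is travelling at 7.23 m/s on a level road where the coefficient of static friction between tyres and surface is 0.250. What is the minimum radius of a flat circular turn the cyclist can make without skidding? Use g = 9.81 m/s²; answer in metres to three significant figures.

21.3 m

At the limit, μ_s m g = m v²/r, so r_min = v²/(μ_s g) = (7.23)²/(0.250 × 9.81) = 52.27/2.452 = 21.31 m.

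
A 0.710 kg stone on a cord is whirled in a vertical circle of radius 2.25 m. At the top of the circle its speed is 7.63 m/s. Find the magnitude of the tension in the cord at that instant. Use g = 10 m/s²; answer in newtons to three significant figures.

At the top, both T and the weight mg point inward (toward the centre), so T + mg = mv²/r.
T = m(v²/r − g) = 0.710 × ((7.63)²/2.25 − 10.0) = 0.710 × (25.87 − 10.0) = 0.710 × 15.87 = 11.27 N.

11.3 N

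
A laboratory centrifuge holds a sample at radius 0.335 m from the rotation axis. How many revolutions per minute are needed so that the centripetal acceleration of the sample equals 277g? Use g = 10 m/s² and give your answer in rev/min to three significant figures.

Require ω²r = 277g, so ω = √(277 × 10.0/0.335) = 90.93 rad/s.
In rev/min: ω × 60/(2π) = 90.93 × 60/(2π) = 868.3 rev/min.

868 rev/min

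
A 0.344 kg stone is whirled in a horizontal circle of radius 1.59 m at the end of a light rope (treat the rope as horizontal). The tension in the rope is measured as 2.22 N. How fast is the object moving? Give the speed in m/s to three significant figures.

T = m v²/r ⇒ v = √(T r / m) = √(2.22 × 1.59 / 0.344) = √10.26 = 3.203 m/s.

3.20 m/s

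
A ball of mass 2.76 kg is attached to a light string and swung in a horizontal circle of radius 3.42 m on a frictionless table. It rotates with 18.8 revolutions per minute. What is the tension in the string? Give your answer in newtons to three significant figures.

36.6 N

ω = 18.8 rev/min × 2π/60 = 1.969 rad/s, so v = ωr = 1.969 × 3.42 = 6.733 m/s.
The tension is the only horizontal force, so it supplies the full centripetal force: T = m v²/r = 2.76 × (6.733)²/3.42 = 2.76 × 45.33/3.42 = 36.59 N.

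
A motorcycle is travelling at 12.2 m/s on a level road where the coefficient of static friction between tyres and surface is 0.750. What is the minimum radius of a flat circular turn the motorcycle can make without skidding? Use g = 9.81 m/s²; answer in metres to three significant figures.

At the limit, μ_s m g = m v²/r, so r_min = v²/(μ_s g) = (12.2)²/(0.750 × 9.81) = 148.8/7.358 = 20.23 m.

20.2 m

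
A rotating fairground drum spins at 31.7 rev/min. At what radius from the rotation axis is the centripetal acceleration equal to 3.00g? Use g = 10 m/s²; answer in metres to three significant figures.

ω = 31.7 rev/min × 2π/60 = 3.320 rad/s.
a_c = ω²r = 3.00g ⇒ r = 3.00 × 10.0 / (3.320)² = 30.00/11.02 = 2.722 m.

2.72 m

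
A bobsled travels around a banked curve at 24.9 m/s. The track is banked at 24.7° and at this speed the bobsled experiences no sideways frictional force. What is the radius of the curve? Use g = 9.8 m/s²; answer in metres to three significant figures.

Frictionless banking: tanθ = v²/(rg), so r = v²/(g tanθ).
r = (24.9)²/(9.8 × tan 24.7°) = 620.0/(9.8 × 0.4599) = 620.0/4.507 = 137.6 m.

138 m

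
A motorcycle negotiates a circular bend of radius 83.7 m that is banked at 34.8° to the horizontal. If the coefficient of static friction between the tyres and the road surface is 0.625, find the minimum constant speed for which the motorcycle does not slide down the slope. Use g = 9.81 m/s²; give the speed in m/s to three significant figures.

6.33 m/s

At the minimum speed, friction acts up the slope at its limiting value f = μN. Radially (horizontal, toward centre): N sinθ − μN cosθ = mv²/r. Vertically: N cosθ + μN sinθ = mg.
Dividing: v² = r g (sinθ − μcosθ)/(cosθ + μsinθ).
sinθ − μcosθ = 0.5707 − 0.625×0.8211 = 0.05750; cosθ + μsinθ = 0.8211 + 0.625×0.5707 = 1.178.
v² = 83.7 × 9.81 × 0.05750/1.178 = 40.08 m²/s², so v = 6.331 m/s.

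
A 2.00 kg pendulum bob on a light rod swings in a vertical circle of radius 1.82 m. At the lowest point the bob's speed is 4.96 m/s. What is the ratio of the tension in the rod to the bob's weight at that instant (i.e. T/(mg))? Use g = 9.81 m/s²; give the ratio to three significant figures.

2.38

At the bottom, T − mg = mv²/r, so T = m(v²/r + g) and T/(mg) = v²/(rg) + 1 = (4.96)²/(1.82 × 9.81) + 1 = 1.378 + 1 = 2.378.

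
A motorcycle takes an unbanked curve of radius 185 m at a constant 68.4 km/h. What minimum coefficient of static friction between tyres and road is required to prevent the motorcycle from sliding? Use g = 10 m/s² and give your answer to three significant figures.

v = 68.4/3.6 = 19.00 m/s.
Friction provides the centripetal force: μ_s m g = m v²/r, so μ_s = v²/(g r) = (19.00)²/(10.0 × 185) = 361.0/1850 = 0.1951.

0.195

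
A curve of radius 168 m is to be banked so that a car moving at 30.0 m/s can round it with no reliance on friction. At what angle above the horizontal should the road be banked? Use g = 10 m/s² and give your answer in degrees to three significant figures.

With no friction, the horizontal component of the normal force provides the centripetal force: N sinθ = mv²/r, while N cosθ = mg vertically.
Dividing: tanθ = v²/(r g) = (30.0)²/(168 × 10.0) = 900.0/1680 = 0.5357.
θ = arctan(0.5357) = 28.18°.

28.2°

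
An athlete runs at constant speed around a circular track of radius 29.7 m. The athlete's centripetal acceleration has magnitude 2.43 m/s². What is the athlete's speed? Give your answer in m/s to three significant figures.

8.50 m/s

a_c = v²/r ⇒ v = √(a_c · r) = √(2.43 × 29.7) = √72.17 = 8.495 m/s.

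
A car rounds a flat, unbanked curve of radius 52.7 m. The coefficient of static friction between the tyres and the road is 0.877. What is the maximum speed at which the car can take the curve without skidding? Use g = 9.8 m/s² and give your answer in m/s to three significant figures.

The only inward force on a level bend is static friction, so at the limit f_s = μ_s N = μ_s m g = m v²/r.
Mass cancels: v_max = √(μ_s g r) = √(0.877 × 9.8 × 52.7) = √452.9 = 21.28 m/s.

21.3 m/s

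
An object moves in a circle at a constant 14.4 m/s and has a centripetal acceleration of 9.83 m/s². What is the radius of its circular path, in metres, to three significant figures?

a_c = v²/r ⇒ r = v²/a_c = (14.4)²/9.83 = 207.4/9.83 = 21.09 m.

21.1 m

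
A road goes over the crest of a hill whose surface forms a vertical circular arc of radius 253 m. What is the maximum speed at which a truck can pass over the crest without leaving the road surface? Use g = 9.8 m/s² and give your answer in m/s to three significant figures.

At the crest the centre of the circle is below the truck, so the net downward (centripetal) force is mg − N = mv²/r.
The truck leaves the road when N → 0, giving v_max = √(g r) = √(9.8 × 253) = 49.79 m/s.

49.8 m/s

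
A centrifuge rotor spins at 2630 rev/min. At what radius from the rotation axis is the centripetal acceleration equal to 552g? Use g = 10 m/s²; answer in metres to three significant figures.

0.0728 m

ω = 2630 rev/min × 2π/60 = 275.4 rad/s.
a_c = ω²r = 552g ⇒ r = 552 × 10.0 / (275.4)² = 5520/75850 = 0.07277 m.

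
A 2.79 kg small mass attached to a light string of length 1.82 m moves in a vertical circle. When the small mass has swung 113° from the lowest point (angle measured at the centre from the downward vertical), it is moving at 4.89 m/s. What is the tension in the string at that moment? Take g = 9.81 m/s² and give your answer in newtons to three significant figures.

Take the radial direction toward the centre of the circle as positive. The component of the weight along the string toward the centre is −mg cos φ (φ measured from the bottom), so Newton's second law along the string gives T − mg cos φ = m v²/r.
cos 113° = -0.3907, so T = m(v²/r + g cos φ) = 2.79 × ((4.89)²/1.82 + 9.81 × -0.3907) = 2.79 × (13.14 + (-3.833)) = 2.79 × 9.305 = 25.96 N.

26.0 N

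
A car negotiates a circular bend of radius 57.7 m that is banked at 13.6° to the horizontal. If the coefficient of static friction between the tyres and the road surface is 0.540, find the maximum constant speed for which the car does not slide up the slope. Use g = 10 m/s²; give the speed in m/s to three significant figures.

22.8 m/s

At the maximum speed, friction acts down the slope at its limiting value f = μN. Radially (horizontal, toward centre): N sinθ + μN cosθ = mv²/r. Vertically: N cosθ − μN sinθ = mg.
Dividing: v² = r g (sinθ + μcosθ)/(cosθ − μsinθ).
sinθ + μcosθ = 0.2351 + 0.540×0.9720 = 0.7600; cosθ − μsinθ = 0.9720 − 0.540×0.2351 = 0.8450.
v² = 57.7 × 10.0 × 0.7600/0.8450 = 519.0 m²/s², so v = 22.78 m/s.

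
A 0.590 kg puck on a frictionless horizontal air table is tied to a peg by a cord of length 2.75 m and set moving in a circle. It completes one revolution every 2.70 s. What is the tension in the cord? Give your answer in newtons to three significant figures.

v = 2πr/T = 2π × 2.75/2.70 = 6.400 m/s.
The tension is the only horizontal force, so it supplies the full centripetal force: T = m v²/r = 0.590 × (6.400)²/2.75 = 0.590 × 40.95/2.75 = 8.787 N.

8.79 N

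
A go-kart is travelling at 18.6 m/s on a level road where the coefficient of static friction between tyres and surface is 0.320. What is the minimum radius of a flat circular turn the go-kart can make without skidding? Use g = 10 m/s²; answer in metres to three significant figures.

108 m

At the limit, μ_s m g = m v²/r, so r_min = v²/(μ_s g) = (18.6)²/(0.320 × 10.0) = 346.0/3.200 = 108.1 m.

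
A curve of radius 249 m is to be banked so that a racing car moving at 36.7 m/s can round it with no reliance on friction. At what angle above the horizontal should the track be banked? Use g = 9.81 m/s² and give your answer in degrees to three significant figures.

28.9°

For a frictionless banked turn: horizontally N sinθ = mv²/r and vertically N cosθ = mg.
Dividing: tanθ = v²/(r g) = (36.7)²/(249 × 9.81) = 1347/2443 = 0.5514.
θ = arctan(0.5514) = 28.87°.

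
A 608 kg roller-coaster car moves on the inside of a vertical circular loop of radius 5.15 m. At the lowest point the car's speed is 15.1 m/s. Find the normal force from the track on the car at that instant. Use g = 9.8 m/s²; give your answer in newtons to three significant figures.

At the lowest point, N points up (toward the centre) and the weight mg points down (away from the centre), so the net inward force is N − mg = mv²/r.
N = m(v²/r + g) = 608 × ((15.1)²/5.15 + 9.8) = 608 × (44.27 + 9.8) = 608 × 54.07 = 32880 N.

32900 N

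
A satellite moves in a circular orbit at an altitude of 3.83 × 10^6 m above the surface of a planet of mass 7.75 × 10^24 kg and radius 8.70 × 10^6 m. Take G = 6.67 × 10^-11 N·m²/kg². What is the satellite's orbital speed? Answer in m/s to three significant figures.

Orbital radius r = R + h = 8.70 × 10^6 + 3.83 × 10^6 = 1.253 × 10^7 m.
Gravity supplies the centripetal force: G M m / r² = m v² / r, so v = √(GM/r).
v = √(6.67 × 10^-11 × 7.75 × 10^24 / 1.253 × 10^7) = √(4.125 × 10^7) = 6423 m/s.

6420 m/s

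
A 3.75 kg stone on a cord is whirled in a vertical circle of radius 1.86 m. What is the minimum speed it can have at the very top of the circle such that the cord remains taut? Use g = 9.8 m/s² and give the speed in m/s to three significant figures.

4.27 m/s

At the highest point the centre is directly below, so both the weight and T act inward: T + mg = mv²/r.
At minimum speed T → 0, so mg = mv_min²/r ⇒ v_min = √(g r) = √(9.8 × 1.86) = 4.269 m/s.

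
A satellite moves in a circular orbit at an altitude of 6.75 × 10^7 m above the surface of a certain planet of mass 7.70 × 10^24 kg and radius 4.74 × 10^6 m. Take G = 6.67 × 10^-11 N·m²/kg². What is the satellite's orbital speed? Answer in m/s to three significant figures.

2670 m/s

Orbital radius r = R + h = 4.74 × 10^6 + 6.75 × 10^7 = 7.224 × 10^7 m.
Gravity supplies the centripetal force: G M m / r² = m v² / r, so v = √(GM/r).
v = √(6.67 × 10^-11 × 7.70 × 10^24 / 7.224 × 10^7) = √(7.109 × 10^6) = 2666 m/s.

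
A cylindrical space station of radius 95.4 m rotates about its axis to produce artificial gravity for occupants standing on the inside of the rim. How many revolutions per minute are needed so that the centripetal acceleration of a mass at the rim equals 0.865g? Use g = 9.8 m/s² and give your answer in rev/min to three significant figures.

2.85 rev/min

Require ω²r = 0.865g, so ω = √(0.865 × 9.8/95.4) = 0.2981 rad/s.
In rev/min: ω × 60/(2π) = 0.2981 × 60/(2π) = 2.847 rev/min.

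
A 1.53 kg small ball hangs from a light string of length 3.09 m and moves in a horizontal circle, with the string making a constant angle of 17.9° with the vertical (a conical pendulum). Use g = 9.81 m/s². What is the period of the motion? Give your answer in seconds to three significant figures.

r = L sinθ = 0.9497 m. From T sinθ = mω²r and T cosθ = mg: tanθ = ω²r/g, so ω² = g tanθ / r = g/(L cosθ).
ω = √(g/(L cosθ)) = √(9.81/(3.09 × 0.9516)) = √3.336 = 1.827 rad/s.
Period = 2π/ω = 3.440 s.

3.44 s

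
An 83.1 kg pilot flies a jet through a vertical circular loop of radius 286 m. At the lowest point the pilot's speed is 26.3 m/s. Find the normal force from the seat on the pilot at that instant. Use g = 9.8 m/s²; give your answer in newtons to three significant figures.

At the lowest point, N points up (toward the centre) and the weight mg points down (away from the centre), so the net inward force is N − mg = mv²/r.
N = m(v²/r + g) = 83.1 × ((26.3)²/286 + 9.8) = 83.1 × (2.418 + 9.8) = 83.1 × 12.22 = 1015 N.

1020 N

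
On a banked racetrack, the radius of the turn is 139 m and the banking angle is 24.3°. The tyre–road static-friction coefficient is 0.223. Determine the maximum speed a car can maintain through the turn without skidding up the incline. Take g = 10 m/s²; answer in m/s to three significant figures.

32.3 m/s

At the maximum speed, friction acts down the slope at its limiting value f = μN. Radially (horizontal, toward centre): N sinθ + μN cosθ = mv²/r. Vertically: N cosθ − μN sinθ = mg.
Dividing: v² = r g (sinθ + μcosθ)/(cosθ − μsinθ).
sinθ + μcosθ = 0.4115 + 0.223×0.9114 = 0.6148; cosθ − μsinθ = 0.9114 − 0.223×0.4115 = 0.8196.
v² = 139 × 10.0 × 0.6148/0.8196 = 1043 m²/s², so v = 32.29 m/s.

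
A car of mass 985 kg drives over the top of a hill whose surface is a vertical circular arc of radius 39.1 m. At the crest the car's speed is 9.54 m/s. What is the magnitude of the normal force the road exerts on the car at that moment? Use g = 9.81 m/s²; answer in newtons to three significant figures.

At the crest the centripetal acceleration points downward (toward the centre of the arc), so mg − N = mv²/r.
N = m(g − v²/r) = 985 × (9.81 − (9.54)²/39.1) = 985 × (9.81 − 2.328) = 985 × 7.482 = 7370 N.

7370 N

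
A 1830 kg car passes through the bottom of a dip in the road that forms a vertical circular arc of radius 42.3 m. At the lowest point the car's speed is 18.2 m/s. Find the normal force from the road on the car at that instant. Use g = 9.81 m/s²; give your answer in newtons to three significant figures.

At the lowest point, N points up (toward the centre) and the weight mg points down (away from the centre), so the net inward force is N − mg = mv²/r.
N = m(v²/r + g) = 1830 × ((18.2)²/42.3 + 9.81) = 1830 × (7.831 + 9.81) = 1830 × 17.64 = 32280 N.

32300 N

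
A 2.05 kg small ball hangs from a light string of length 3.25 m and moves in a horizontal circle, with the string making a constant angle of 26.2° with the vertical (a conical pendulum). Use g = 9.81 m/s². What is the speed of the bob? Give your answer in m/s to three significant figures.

2.63 m/s

The radius of the circle is r = L sinθ = 3.25 × sin 26.2° = 1.435 m.
Horizontally T sinθ = mv²/r and vertically T cosθ = mg, so tanθ = v²/(rg).
v = √(r g tanθ) = √(1.435 × 9.81 × 0.4921) = √6.926 = 2.632 m/s.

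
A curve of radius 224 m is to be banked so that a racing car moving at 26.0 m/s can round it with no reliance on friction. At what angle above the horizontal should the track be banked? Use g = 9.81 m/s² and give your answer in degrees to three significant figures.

For a frictionless banked turn: horizontally N sinθ = mv²/r and vertically N cosθ = mg.
Dividing: tanθ = v²/(r g) = (26.0)²/(224 × 9.81) = 676.0/2197 = 0.3076.
θ = arctan(0.3076) = 17.10°.

17.1°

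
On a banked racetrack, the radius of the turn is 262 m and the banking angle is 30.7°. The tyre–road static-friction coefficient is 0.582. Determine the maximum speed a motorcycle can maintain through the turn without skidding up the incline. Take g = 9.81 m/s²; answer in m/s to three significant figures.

At the maximum speed, friction acts down the slope at its limiting value f = μN. Radially (horizontal, toward centre): N sinθ + μN cosθ = mv²/r. Vertically: N cosθ − μN sinθ = mg.
Dividing: v² = r g (sinθ + μcosθ)/(cosθ − μsinθ).
sinθ + μcosθ = 0.5105 + 0.582×0.8599 = 1.011; cosθ − μsinθ = 0.8599 − 0.582×0.5105 = 0.5627.
v² = 262 × 9.81 × 1.011/0.5627 = 4618 m²/s², so v = 67.95 m/s.

68.0 m/s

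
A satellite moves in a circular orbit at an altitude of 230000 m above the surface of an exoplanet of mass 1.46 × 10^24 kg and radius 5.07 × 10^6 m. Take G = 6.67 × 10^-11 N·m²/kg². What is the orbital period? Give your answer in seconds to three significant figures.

r = R + h = 5.07 × 10^6 + 230000 = 5.300 × 10^6 m. Gravity provides the centripetal force: G M m / r² = m v² / r ⇒ v = √(GM/r) = 4286 m/s.
T = 2πr/v = 2π × 5.300 × 10^6 / 4286 = 7769 s.

7770 s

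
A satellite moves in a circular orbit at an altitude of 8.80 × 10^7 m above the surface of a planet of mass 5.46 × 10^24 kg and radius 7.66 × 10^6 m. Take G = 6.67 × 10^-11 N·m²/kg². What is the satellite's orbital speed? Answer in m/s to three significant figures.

Orbital radius r = R + h = 7.66 × 10^6 + 8.80 × 10^7 = 9.566 × 10^7 m.
Gravity supplies the centripetal force: G M m / r² = m v² / r, so v = √(GM/r).
v = √(6.67 × 10^-11 × 5.46 × 10^24 / 9.566 × 10^7) = √(3.807 × 10^6) = 1951 m/s.

1950 m/s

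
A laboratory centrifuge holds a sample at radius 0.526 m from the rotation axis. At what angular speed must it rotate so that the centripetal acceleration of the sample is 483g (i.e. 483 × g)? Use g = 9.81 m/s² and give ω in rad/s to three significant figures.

Centripetal acceleration a_c = ω²r. Setting ω²r = 483g:
ω = √(483g / r) = √(483 × 9.81 / 0.526) = √9008 = 94.91 rad/s.

94.9 rad/s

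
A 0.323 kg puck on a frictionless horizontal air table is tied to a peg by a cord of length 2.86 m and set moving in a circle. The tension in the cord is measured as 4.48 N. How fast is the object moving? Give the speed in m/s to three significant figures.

T = m v²/r ⇒ v = √(T r / m) = √(4.48 × 2.86 / 0.323) = √39.67 = 6.298 m/s.

6.30 m/s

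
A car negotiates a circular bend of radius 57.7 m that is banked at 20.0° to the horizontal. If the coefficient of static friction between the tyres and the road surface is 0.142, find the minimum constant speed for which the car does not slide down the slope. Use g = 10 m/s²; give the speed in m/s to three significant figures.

At the minimum speed, friction acts up the slope at its limiting value f = μN. Radially (horizontal, toward centre): N sinθ − μN cosθ = mv²/r. Vertically: N cosθ + μN sinθ = mg.
Dividing: v² = r g (sinθ − μcosθ)/(cosθ + μsinθ).
sinθ − μcosθ = 0.3420 − 0.142×0.9397 = 0.2086; cosθ + μsinθ = 0.9397 + 0.142×0.3420 = 0.9883.
v² = 57.7 × 10.0 × 0.2086/0.9883 = 121.8 m²/s², so v = 11.04 m/s.

11.0 m/s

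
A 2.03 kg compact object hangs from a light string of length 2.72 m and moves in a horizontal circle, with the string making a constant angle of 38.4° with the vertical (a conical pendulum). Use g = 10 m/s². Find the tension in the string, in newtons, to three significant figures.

25.9 N

Vertically the bob has no acceleration, so T cosθ = mg.
T = mg/cosθ = 2.03 × 10.0 / cos 38.4° = 20.30/0.7837 = 25.90 N.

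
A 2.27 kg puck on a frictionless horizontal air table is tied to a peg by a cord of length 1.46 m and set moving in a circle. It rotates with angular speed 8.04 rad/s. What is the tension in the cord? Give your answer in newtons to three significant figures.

v = ωr = 8.04 × 1.46 = 11.74 m/s.
The tension is the only horizontal force, so it supplies the full centripetal force: T = m v²/r = 2.27 × (11.74)²/1.46 = 2.27 × 137.8/1.46 = 214.2 N.

214 N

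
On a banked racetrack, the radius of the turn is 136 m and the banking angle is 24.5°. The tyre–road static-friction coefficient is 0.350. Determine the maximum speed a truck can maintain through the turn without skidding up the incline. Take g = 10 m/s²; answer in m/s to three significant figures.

At the maximum speed, friction acts down the slope at its limiting value f = μN. Radially (horizontal, toward centre): N sinθ + μN cosθ = mv²/r. Vertically: N cosθ − μN sinθ = mg.
Dividing: v² = r g (sinθ + μcosθ)/(cosθ − μsinθ).
sinθ + μcosθ = 0.4147 + 0.350×0.9100 = 0.7332; cosθ − μsinθ = 0.9100 − 0.350×0.4147 = 0.7648.
v² = 136 × 10.0 × 0.7332/0.7648 = 1304 m²/s², so v = 36.11 m/s.

36.1 m/s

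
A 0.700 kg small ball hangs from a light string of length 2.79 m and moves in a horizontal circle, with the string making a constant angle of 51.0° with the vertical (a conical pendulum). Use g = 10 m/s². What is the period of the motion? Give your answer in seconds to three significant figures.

r = L sinθ = 2.168 m. From T sinθ = mω²r and T cosθ = mg: tanθ = ω²r/g, so ω² = g tanθ / r = g/(L cosθ).
ω = √(g/(L cosθ)) = √(10.0/(2.79 × 0.6293)) = √5.695 = 2.387 rad/s.
Period = 2π/ω = 2.633 s.

2.63 s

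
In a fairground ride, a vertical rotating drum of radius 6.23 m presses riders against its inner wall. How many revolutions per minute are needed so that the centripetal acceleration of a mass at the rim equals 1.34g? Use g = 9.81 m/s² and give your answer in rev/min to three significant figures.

13.9 rev/min

Require ω²r = 1.34g, so ω = √(1.34 × 9.81/6.23) = 1.453 rad/s.
In rev/min: ω × 60/(2π) = 1.453 × 60/(2π) = 13.87 rev/min.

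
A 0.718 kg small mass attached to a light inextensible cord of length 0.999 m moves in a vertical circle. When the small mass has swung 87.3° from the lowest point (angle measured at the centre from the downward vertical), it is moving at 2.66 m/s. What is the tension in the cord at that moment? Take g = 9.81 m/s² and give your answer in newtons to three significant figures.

Take the radial direction toward the centre of the circle as positive. The component of the weight along the string toward the centre is −mg cos φ (φ measured from the bottom), so Newton's second law along the string gives T − mg cos φ = m v²/r.
cos 87.3° = 0.04711, so T = m(v²/r + g cos φ) = 0.718 × ((2.66)²/0.999 + 9.81 × 0.04711) = 0.718 × (7.083 + (0.4621)) = 0.718 × 7.545 = 5.417 N.

5.42 N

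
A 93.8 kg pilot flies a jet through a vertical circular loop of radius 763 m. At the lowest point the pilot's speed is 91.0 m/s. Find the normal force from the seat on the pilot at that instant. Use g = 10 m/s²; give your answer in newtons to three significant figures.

At the lowest point, N points up (toward the centre) and the weight mg points down (away from the centre), so the net inward force is N − mg = mv²/r.
N = m(v²/r + g) = 93.8 × ((91.0)²/763 + 10.0) = 93.8 × (10.85 + 10.0) = 93.8 × 20.85 = 1956 N.

1960 N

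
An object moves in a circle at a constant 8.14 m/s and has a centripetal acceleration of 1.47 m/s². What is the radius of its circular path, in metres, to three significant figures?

a_c = v²/r ⇒ r = v²/a_c = (8.14)²/1.47 = 66.26/1.47 = 45.07 m.

45.1 m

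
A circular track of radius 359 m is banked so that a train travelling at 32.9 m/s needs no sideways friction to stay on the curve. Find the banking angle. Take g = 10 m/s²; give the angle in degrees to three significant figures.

16.8°

For a frictionless banked turn: horizontally N sinθ = mv²/r and vertically N cosθ = mg.
Dividing: tanθ = v²/(r g) = (32.9)²/(359 × 10.0) = 1082/3590 = 0.3015.
θ = arctan(0.3015) = 16.78°.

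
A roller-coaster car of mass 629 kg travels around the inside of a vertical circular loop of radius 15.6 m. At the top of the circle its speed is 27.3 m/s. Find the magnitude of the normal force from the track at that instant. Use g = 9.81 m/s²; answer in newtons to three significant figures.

23900 N

At the top, both N and the weight mg point inward (toward the centre), so N + mg = mv²/r.
N = m(v²/r − g) = 629 × ((27.3)²/15.6 − 9.81) = 629 × (47.78 − 9.81) = 629 × 37.97 = 23880 N.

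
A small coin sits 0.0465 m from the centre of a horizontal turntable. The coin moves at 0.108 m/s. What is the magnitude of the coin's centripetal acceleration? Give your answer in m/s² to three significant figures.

a_c = v²/r = (0.1080)²/0.0465 = 0.01166/0.0465 = 0.2508 m/s².

0.251 m/s²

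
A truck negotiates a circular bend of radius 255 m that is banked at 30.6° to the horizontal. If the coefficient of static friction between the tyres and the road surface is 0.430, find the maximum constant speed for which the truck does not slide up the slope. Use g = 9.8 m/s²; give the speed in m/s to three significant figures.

58.5 m/s

At the maximum speed, friction acts down the slope at its limiting value f = μN. Radially (horizontal, toward centre): N sinθ + μN cosθ = mv²/r. Vertically: N cosθ − μN sinθ = mg.
Dividing: v² = r g (sinθ + μcosθ)/(cosθ − μsinθ).
sinθ + μcosθ = 0.5090 + 0.430×0.8607 = 0.8792; cosθ − μsinθ = 0.8607 − 0.430×0.5090 = 0.6419.
v² = 255 × 9.8 × 0.8792/0.6419 = 3423 m²/s², so v = 58.51 m/s.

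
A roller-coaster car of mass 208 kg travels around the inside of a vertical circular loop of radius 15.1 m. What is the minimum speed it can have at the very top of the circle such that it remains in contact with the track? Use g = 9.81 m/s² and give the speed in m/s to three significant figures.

12.2 m/s

At the highest point the centre is directly below, so both the weight and N act inward: N + mg = mv²/r.
At minimum speed N → 0, so mg = mv_min²/r ⇒ v_min = √(g r) = √(9.81 × 15.1) = 12.17 m/s.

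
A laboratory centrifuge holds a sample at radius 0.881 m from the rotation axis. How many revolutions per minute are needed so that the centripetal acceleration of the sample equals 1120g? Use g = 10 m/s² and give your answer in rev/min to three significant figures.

1080 rev/min

Require ω²r = 1120g, so ω = √(1120 × 10.0/0.881) = 112.8 rad/s.
In rev/min: ω × 60/(2π) = 112.8 × 60/(2π) = 1077 rev/min.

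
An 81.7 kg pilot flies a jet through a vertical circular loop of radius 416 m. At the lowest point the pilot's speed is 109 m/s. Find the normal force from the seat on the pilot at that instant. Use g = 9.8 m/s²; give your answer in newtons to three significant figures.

3130 N

At the lowest point, N points up (toward the centre) and the weight mg points down (away from the centre), so the net inward force is N − mg = mv²/r.
N = m(v²/r + g) = 81.7 × ((109)²/416 + 9.8) = 81.7 × (28.56 + 9.8) = 81.7 × 38.36 = 3134 N.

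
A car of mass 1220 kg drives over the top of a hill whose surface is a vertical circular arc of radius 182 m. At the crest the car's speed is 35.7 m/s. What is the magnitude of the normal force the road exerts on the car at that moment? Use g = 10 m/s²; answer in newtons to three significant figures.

3660 N

At the crest the centripetal acceleration points downward (toward the centre of the arc), so mg − N = mv²/r.
N = m(g − v²/r) = 1220 × (10.0 − (35.7)²/182) = 1220 × (10.0 − 7.003) = 1220 × 2.997 = 3657 N.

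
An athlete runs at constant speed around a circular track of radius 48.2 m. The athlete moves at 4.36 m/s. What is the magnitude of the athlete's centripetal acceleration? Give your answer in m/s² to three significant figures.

0.394 m/s²

a_c = v²/r = (4.360)²/48.2 = 19.01/48.2 = 0.3944 m/s².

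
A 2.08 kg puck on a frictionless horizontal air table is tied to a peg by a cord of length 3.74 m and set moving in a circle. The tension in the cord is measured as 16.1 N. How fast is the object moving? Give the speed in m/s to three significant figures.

5.38 m/s

T = m v²/r ⇒ v = √(T r / m) = √(16.1 × 3.74 / 2.08) = √28.95 = 5.380 m/s.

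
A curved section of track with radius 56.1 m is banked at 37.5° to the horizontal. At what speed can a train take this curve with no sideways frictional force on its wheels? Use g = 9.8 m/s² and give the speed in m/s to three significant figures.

20.5 m/s

On a frictionless banked curve, N sinθ = mv²/r and N cosθ = mg, so tanθ = v²/(rg).
v = √(r g tanθ) = √(56.1 × 9.8 × tan 37.5°) = √(56.1 × 9.8 × 0.7673) = √421.9 = 20.54 m/s.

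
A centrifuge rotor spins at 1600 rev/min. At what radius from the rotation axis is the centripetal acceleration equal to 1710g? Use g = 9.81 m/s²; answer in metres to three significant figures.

0.598 m

ω = 1600 rev/min × 2π/60 = 167.6 rad/s.
a_c = ω²r = 1710g ⇒ r = 1710 × 9.81 / (167.6)² = 16780/28070 = 0.5975 m.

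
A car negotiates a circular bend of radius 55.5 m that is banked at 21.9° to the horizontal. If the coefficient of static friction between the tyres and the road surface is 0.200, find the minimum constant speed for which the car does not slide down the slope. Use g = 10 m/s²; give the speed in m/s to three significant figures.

At the minimum speed, friction acts up the slope at its limiting value f = μN. Radially (horizontal, toward centre): N sinθ − μN cosθ = mv²/r. Vertically: N cosθ + μN sinθ = mg.
Dividing: v² = r g (sinθ − μcosθ)/(cosθ + μsinθ).
sinθ − μcosθ = 0.3730 − 0.200×0.9278 = 0.1874; cosθ + μsinθ = 0.9278 + 0.200×0.3730 = 1.002.
v² = 55.5 × 10.0 × 0.1874/1.002 = 103.8 m²/s², so v = 10.19 m/s.

10.2 m/s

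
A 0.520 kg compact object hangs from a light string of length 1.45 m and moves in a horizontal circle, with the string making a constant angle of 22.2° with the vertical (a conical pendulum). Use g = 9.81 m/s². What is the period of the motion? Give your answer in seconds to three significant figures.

2.32 s

r = L sinθ = 0.5479 m. From T sinθ = mω²r and T cosθ = mg: tanθ = ω²r/g, so ω² = g tanθ / r = g/(L cosθ).
ω = √(g/(L cosθ)) = √(9.81/(1.45 × 0.9259)) = √7.307 = 2.703 rad/s.
Period = 2π/ω = 2.324 s.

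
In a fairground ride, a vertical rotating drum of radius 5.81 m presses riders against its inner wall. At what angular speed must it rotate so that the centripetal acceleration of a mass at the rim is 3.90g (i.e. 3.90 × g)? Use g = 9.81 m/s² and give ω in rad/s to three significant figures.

2.57 rad/s

Centripetal acceleration a_c = ω²r. Setting ω²r = 3.90g:
ω = √(3.90g / r) = √(3.90 × 9.81 / 5.81) = √6.585 = 2.566 rad/s.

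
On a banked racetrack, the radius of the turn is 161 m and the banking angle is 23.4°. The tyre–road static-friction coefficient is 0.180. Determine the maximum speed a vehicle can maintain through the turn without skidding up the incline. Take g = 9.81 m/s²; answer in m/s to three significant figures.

32.4 m/s

At the maximum speed, friction acts down the slope at its limiting value f = μN. Radially (horizontal, toward centre): N sinθ + μN cosθ = mv²/r. Vertically: N cosθ − μN sinθ = mg.
Dividing: v² = r g (sinθ + μcosθ)/(cosθ − μsinθ).
sinθ + μcosθ = 0.3971 + 0.180×0.9178 = 0.5623; cosθ − μsinθ = 0.9178 − 0.180×0.3971 = 0.8463.
v² = 161 × 9.81 × 0.5623/0.8463 = 1050 m²/s², so v = 32.40 m/s.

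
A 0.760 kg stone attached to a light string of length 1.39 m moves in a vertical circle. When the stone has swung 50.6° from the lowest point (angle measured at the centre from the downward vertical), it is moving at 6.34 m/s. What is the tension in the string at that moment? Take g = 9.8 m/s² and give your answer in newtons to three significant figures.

Take the radial direction toward the centre of the circle as positive. The component of the weight along the string toward the centre is −mg cos φ (φ measured from the bottom), so Newton's second law along the string gives T − mg cos φ = m v²/r.
cos 50.6° = 0.6347, so T = m(v²/r + g cos φ) = 0.760 × ((6.34)²/1.39 + 9.8 × 0.6347) = 0.760 × (28.92 + (6.220)) = 0.760 × 35.14 = 26.70 N.

26.7 N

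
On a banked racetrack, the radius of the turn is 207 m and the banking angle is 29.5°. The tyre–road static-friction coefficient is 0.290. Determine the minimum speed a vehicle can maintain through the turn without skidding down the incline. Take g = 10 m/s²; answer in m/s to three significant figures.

22.1 m/s

At the minimum speed, friction acts up the slope at its limiting value f = μN. Radially (horizontal, toward centre): N sinθ − μN cosθ = mv²/r. Vertically: N cosθ + μN sinθ = mg.
Dividing: v² = r g (sinθ − μcosθ)/(cosθ + μsinθ).
sinθ − μcosθ = 0.4924 − 0.290×0.8704 = 0.2400; cosθ + μsinθ = 0.8704 + 0.290×0.4924 = 1.013.
v² = 207 × 10.0 × 0.2400/1.013 = 490.4 m²/s², so v = 22.14 m/s.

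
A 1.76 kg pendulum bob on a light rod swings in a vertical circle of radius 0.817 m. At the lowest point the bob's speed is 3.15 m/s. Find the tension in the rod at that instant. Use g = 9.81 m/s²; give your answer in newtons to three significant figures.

38.6 N

At the lowest point, T points up (toward the centre) and the weight mg points down (away from the centre), so the net inward force is T − mg = mv²/r.
T = m(v²/r + g) = 1.76 × ((3.15)²/0.817 + 9.81) = 1.76 × (12.15 + 9.81) = 1.76 × 21.96 = 38.64 N.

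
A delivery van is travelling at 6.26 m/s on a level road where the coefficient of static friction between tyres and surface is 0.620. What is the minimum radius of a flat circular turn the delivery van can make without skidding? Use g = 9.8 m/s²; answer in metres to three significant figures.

At the limit, μ_s m g = m v²/r, so r_min = v²/(μ_s g) = (6.26)²/(0.620 × 9.8) = 39.19/6.076 = 6.450 m.

6.45 m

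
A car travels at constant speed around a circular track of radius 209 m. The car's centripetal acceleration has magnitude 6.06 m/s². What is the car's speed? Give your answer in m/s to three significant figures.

35.6 m/s

a_c = v²/r ⇒ v = √(a_c · r) = √(6.06 × 209) = √1267 = 35.59 m/s.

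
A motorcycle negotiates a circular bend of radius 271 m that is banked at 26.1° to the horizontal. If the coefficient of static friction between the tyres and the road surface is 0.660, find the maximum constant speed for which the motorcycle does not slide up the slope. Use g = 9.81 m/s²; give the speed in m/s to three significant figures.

At the maximum speed, friction acts down the slope at its limiting value f = μN. Radially (horizontal, toward centre): N sinθ + μN cosθ = mv²/r. Vertically: N cosθ − μN sinθ = mg.
Dividing: v² = r g (sinθ + μcosθ)/(cosθ − μsinθ).
sinθ + μcosθ = 0.4399 + 0.660×0.8980 = 1.033; cosθ − μsinθ = 0.8980 − 0.660×0.4399 = 0.6077.
v² = 271 × 9.81 × 1.033/0.6077 = 4518 m²/s², so v = 67.21 m/s.

67.2 m/s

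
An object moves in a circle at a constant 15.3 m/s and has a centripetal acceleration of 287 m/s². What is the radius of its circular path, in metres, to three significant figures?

0.816 m

a_c = v²/r ⇒ r = v²/a_c = (15.3)²/287 = 234.1/287 = 0.8156 m.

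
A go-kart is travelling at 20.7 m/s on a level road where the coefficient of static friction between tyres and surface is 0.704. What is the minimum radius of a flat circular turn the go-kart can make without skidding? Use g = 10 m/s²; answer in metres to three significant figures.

At the limit, μ_s m g = m v²/r, so r_min = v²/(μ_s g) = (20.7)²/(0.704 × 10.0) = 428.5/7.040 = 60.87 m.

60.9 m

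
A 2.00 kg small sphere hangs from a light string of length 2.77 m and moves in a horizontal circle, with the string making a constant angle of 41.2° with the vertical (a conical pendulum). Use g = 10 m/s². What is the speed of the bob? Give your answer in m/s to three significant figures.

The radius of the circle is r = L sinθ = 2.77 × sin 41.2° = 1.825 m.
Horizontally T sinθ = mv²/r and vertically T cosθ = mg, so tanθ = v²/(rg).
v = √(r g tanθ) = √(1.825 × 10.0 × 0.8754) = √15.97 = 3.997 m/s.

4.00 m/s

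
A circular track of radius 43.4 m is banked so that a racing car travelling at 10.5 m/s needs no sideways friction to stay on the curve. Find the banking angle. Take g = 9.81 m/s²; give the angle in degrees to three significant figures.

14.5°

For a frictionless banked turn: horizontally N sinθ = mv²/r and vertically N cosθ = mg.
Dividing: tanθ = v²/(r g) = (10.5)²/(43.4 × 9.81) = 110.2/425.8 = 0.2590.
θ = arctan(0.2590) = 14.52°.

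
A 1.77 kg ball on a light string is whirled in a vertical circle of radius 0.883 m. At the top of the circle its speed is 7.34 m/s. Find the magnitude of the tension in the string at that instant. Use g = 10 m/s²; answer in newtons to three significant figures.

90.3 N

At the top, both T and the weight mg point inward (toward the centre), so T + mg = mv²/r.
T = m(v²/r − g) = 1.77 × ((7.34)²/0.883 − 10.0) = 1.77 × (61.01 − 10.0) = 1.77 × 51.01 = 90.30 N.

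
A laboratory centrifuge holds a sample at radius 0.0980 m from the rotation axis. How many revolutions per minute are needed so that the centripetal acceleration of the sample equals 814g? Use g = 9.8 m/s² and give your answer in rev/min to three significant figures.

Require ω²r = 814g, so ω = √(814 × 9.8/0.0980) = 285.3 rad/s.
In rev/min: ω × 60/(2π) = 285.3 × 60/(2π) = 2724 rev/min.

2720 rev/min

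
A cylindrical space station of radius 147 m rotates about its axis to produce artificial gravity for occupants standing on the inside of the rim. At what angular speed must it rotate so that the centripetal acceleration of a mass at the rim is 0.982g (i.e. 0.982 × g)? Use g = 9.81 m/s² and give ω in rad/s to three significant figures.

Centripetal acceleration a_c = ω²r. Setting ω²r = 0.982g:
ω = √(0.982g / r) = √(0.982 × 9.81 / 147) = √0.06553 = 0.2560 rad/s.

0.256 rad/s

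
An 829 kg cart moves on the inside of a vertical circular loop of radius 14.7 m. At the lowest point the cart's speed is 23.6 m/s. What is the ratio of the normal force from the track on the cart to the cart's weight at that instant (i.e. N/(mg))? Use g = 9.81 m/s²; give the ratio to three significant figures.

4.86

At the bottom, N − mg = mv²/r, so N = m(v²/r + g) and N/(mg) = v²/(rg) + 1 = (23.6)²/(14.7 × 9.81) + 1 = 3.862 + 1 = 4.862.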